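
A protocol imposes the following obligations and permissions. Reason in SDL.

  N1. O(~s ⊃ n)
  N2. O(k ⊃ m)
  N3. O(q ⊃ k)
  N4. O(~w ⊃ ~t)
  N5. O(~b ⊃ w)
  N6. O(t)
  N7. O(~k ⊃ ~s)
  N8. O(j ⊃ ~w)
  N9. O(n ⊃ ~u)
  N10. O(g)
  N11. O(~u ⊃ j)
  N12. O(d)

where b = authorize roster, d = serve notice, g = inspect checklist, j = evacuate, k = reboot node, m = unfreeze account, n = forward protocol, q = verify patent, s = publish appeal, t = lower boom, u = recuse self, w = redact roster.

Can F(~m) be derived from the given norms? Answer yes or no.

Premise 6 gives O(t).
Premise 4 is O(~w ⊃ ~t); contrapositively O(t ⊃ w). Since O(t) holds, K gives O(w).
Premise 8 is O(j ⊃ ~w); contrapositively O(w ⊃ ~j). Since O(w) holds, K gives O(~j).
Premise 11, O(~u ⊃ j), contraposes to O(~j ⊃ u); with O(~j) we get O(u).
Premise 9, O(n ⊃ ~u), contraposes to O(u ⊃ ~n); with O(u) we get O(~n).
Premise 1, O(~s ⊃ n), contraposes to O(~n ⊃ s); with O(~n) we get O(s).
The contrapositive of premise 7 (O(~k ⊃ ~s)) is O(s ⊃ k), and O(s) is already established, so O(k).
Premise 2 is O(k ⊃ m); since O(k), deontic closure gives O(m).
Premises 3, 5, 10, 12 do not contribute to this derivation.
So O(m) holds, i.e. F(~m). The claim follows.

Yes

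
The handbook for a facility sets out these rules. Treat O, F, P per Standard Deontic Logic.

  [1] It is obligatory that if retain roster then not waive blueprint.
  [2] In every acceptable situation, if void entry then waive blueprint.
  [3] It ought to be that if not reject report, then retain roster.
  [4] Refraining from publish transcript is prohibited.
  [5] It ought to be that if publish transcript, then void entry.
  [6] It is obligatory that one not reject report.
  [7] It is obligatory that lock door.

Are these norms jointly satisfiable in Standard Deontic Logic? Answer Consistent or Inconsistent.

Inconsistent

F(¬publish_transcript) at premise 4 means O(publish_transcript).
From O(publish_transcript) and premise 5, O(publish_transcript → void_entry), we obtain O(void_entry).
Premise 2 is O(void_entry → waive_blueprint); since O(void_entry), deontic closure gives O(waive_blueprint).
Premise 1, O(retain_roster → ¬waive_blueprint), contraposes to O(waive_blueprint → ¬retain_roster); with O(waive_blueprint) we get O(¬retain_roster).
The contrapositive of premise 3 (O(¬reject_report → retain_roster)) is O(¬retain_roster → reject_report), and O(¬retain_roster) is already established, so O(reject_report).
However, premise 6 gives O(¬reject_report).
We now have both O(reject_report) and O(¬reject_report) — reject_report is simultaneously obligatory and forbidden, violating the D-axiom.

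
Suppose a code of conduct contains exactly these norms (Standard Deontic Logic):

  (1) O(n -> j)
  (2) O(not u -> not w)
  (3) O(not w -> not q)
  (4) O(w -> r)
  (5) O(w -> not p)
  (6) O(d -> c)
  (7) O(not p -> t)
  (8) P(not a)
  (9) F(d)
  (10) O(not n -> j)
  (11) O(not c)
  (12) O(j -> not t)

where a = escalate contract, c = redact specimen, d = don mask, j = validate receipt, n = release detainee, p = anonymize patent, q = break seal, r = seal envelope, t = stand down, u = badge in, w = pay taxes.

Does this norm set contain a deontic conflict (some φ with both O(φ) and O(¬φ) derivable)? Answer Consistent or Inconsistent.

Consistent

Premise 6 is O(d -> c), but O(d) is not derivable from the premises, so it does not yield O(c).
So O(c) is not derivable, and the apparent clash with O(not c) does not arise.
A world satisfying every obligation exists (e.g. a=false, c=false, d=false, j=true, n=false, p=true, q=false, r=false, t=false, u=false, w=false); no atom is both obligatory and forbidden, so the set is consistent.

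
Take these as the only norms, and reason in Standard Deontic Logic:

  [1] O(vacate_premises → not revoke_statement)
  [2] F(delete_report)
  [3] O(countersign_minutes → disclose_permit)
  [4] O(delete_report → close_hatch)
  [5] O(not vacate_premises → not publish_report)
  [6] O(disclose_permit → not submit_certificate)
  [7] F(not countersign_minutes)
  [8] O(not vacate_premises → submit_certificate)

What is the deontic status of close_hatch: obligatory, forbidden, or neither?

Neither

Premise 4 is O(delete_report → close_hatch), but O(delete_report) is not derivable from the premises, so it does not yield O(close_hatch).
No premise or chain of K-axiom applications forces O(close_hatch), and none forces O(not close_hatch). So close_hatch is neither obligatory nor forbidden under these norms.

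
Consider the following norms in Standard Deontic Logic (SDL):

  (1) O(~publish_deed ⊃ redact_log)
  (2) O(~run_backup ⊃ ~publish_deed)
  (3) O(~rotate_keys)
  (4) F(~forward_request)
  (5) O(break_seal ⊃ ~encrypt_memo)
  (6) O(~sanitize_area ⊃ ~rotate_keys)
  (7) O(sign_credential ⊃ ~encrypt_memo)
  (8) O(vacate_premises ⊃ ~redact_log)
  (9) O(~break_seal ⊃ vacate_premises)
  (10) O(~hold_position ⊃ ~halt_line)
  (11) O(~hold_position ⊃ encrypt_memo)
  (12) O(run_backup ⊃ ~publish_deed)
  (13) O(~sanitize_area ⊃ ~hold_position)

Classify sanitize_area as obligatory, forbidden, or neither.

Obligatory

Premises 2 and 12 cover both cases: O(~run_backup ⊃ ~publish_deed) and O(run_backup ⊃ ~publish_deed). Since ~run_backup ∨ run_backup is a tautology, O(~publish_deed) follows.
With premise 1, O(~publish_deed ⊃ redact_log), the K-axiom yields O(redact_log).
The contrapositive of premise 8 (O(vacate_premises ⊃ ~redact_log)) is O(redact_log ⊃ ~vacate_premises), and O(redact_log) is already established, so O(~vacate_premises).
The contrapositive of premise 9 (O(~break_seal ⊃ vacate_premises)) is O(~vacate_premises ⊃ break_seal), and O(~vacate_premises) is already established, so O(break_seal).
From O(break_seal) and premise 5, O(break_seal ⊃ ~encrypt_memo), we obtain O(~encrypt_memo).
Premise 11 is O(~hold_position ⊃ encrypt_memo); contrapositively O(~encrypt_memo ⊃ hold_position). Since O(~encrypt_memo) holds, K gives O(hold_position).
Premise 13, O(~sanitize_area ⊃ ~hold_position), contraposes to O(hold_position ⊃ sanitize_area); with O(hold_position) we get O(sanitize_area).
Premises 3, 4, 6, 7, 10 do not contribute to this derivation.
Hence sanitize_area is obligatory.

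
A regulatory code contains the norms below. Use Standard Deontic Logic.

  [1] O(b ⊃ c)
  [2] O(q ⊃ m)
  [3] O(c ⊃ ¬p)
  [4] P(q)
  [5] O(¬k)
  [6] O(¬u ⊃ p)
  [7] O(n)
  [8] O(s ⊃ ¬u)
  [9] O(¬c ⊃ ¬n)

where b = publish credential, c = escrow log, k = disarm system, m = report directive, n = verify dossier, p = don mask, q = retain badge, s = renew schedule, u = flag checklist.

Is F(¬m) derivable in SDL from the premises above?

No

Premise 2 is O(q ⊃ m), but O(q) is not derivable from the premises (the permission P(q) asserts only ¬O(¬q), not O(q)), so it does not yield O(m).
No other premise forces O(m). An ideal world satisfying every premise can still have ¬m true, so F(¬m) is not derivable.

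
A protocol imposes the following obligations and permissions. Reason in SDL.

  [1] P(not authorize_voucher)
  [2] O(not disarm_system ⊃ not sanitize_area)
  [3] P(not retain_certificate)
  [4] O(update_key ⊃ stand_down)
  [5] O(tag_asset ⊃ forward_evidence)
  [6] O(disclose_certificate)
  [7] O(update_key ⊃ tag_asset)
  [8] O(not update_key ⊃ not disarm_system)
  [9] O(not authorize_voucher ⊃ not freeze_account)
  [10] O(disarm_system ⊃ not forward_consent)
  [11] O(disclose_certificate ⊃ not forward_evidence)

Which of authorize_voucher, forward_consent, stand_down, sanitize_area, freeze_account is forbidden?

sanitize_area

Premise 6 states O(disclose_certificate) outright.
With premise 11, O(disclose_certificate ⊃ not forward_evidence), the K-axiom yields O(not forward_evidence).
Premise 5, O(tag_asset ⊃ forward_evidence), contraposes to O(not forward_evidence ⊃ not tag_asset); with O(not forward_evidence) we get O(not tag_asset).
The contrapositive of premise 7 (O(update_key ⊃ tag_asset)) is O(not tag_asset ⊃ not update_key), and O(not tag_asset) is already established, so O(not update_key).
With premise 8, O(not update_key ⊃ not disarm_system), the K-axiom yields O(not disarm_system).
With premise 2, O(not disarm_system ⊃ not sanitize_area), the K-axiom yields O(not sanitize_area).
So O(not sanitize_area) holds, i.e. sanitize_area is forbidden. None of the other listed options is forbidden under the premises.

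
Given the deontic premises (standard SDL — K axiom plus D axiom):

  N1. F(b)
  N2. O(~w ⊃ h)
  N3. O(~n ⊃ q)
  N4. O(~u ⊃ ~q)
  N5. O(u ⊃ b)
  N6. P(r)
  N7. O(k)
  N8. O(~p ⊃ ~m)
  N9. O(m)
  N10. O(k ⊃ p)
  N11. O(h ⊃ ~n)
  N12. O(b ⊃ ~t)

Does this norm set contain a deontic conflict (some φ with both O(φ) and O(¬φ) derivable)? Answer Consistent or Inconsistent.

Consistent

Premise 8 is O(~p ⊃ ~m), but O(~p) is not derivable from the premises, so it does not yield O(~m).
So O(~m) is not derivable, and the apparent clash with O(m) does not arise.
A world satisfying every obligation exists (e.g. b=false, h=false, k=true, m=true, n=true, p=true, q=false, r=false, t=false, u=false, w=true); no atom is both obligatory and forbidden, so the set is consistent.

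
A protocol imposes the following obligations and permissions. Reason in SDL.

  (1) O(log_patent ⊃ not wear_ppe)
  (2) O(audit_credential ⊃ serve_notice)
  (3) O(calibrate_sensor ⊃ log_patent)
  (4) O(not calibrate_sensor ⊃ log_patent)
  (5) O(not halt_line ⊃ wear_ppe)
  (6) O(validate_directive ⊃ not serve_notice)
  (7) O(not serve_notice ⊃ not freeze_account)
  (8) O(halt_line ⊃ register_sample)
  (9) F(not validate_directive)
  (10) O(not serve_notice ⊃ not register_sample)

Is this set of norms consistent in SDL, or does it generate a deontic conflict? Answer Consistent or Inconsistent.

Premises 3 and 4 are O(calibrate_sensor ⊃ log_patent) and O(not calibrate_sensor ⊃ log_patent); every ideal world satisfies calibrate_sensor or not calibrate_sensor, so in either case log_patent holds — hence O(log_patent).
From O(log_patent) and premise 1, O(log_patent ⊃ not wear_ppe), we obtain O(not wear_ppe).
The contrapositive of premise 5 (O(not halt_line ⊃ wear_ppe)) is O(not wear_ppe ⊃ halt_line), and O(not wear_ppe) is already established, so O(halt_line).
Premise 8 is O(halt_line ⊃ register_sample); since O(halt_line), deontic closure gives O(register_sample).
Premise 10, O(not serve_notice ⊃ not register_sample), contraposes to O(register_sample ⊃ serve_notice); with O(register_sample) we get O(serve_notice).
Premise 6 is O(validate_directive ⊃ not serve_notice); contrapositively O(serve_notice ⊃ not validate_directive). Since O(serve_notice) holds, K gives O(not validate_directive).
Yet premise 9 is F(not validate_directive), i.e. O(validate_directive).
We now have both O(not validate_directive) and O(validate_directive) — validate_directive is simultaneously obligatory and forbidden, violating the D-axiom.

Inconsistent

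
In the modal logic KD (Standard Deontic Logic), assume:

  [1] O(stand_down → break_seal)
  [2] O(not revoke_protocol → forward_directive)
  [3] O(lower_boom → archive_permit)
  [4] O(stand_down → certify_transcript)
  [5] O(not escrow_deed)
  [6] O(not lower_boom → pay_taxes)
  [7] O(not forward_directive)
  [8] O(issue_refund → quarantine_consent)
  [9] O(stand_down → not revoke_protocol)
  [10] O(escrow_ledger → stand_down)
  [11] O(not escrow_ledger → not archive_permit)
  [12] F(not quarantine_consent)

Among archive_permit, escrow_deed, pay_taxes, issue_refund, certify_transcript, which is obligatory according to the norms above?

pay_taxes

From premise 7 we have O(not forward_directive).
The contrapositive of premise 2 (O(not revoke_protocol → forward_directive)) is O(not forward_directive → revoke_protocol), and O(not forward_directive) is already established, so O(revoke_protocol).
Premise 9, O(stand_down → not revoke_protocol), contraposes to O(revoke_protocol → not stand_down); with O(revoke_protocol) we get O(not stand_down).
Premise 10, O(escrow_ledger → stand_down), contraposes to O(not stand_down → not escrow_ledger); with O(not stand_down) we get O(not escrow_ledger).
From O(not escrow_ledger) and premise 11, O(not escrow_ledger → not archive_permit), we obtain O(not archive_permit).
Premise 3 is O(lower_boom → archive_permit); contrapositively O(not archive_permit → not lower_boom). Since O(not archive_permit) holds, K gives O(not lower_boom).
From O(not lower_boom) and premise 6, O(not lower_boom → pay_taxes), we obtain O(pay_taxes).
So O(pay_taxes) holds — pay_taxes is obligatory. None of the other listed options is made obligatory by any chain of premises.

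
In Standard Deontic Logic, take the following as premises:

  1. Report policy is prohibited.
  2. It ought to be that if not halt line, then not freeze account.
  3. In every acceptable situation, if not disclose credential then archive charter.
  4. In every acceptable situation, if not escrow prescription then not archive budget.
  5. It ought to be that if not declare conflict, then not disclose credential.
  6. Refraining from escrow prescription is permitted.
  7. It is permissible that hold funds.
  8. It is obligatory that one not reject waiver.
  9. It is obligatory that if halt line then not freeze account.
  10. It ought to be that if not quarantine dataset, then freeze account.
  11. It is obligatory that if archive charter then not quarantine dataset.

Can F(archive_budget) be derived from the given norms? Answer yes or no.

No

Premise 4 is O(¬escrow_prescription → ¬archive_budget), but O(¬escrow_prescription) is not derivable from the premises (the permission P(¬escrow_prescription) asserts only ¬O(escrow_prescription), not O(¬escrow_prescription)), so it does not yield O(¬archive_budget).
No other premise forces O(¬archive_budget). An ideal world satisfying every premise can still have archive_budget true, so F(archive_budget) is not derivable.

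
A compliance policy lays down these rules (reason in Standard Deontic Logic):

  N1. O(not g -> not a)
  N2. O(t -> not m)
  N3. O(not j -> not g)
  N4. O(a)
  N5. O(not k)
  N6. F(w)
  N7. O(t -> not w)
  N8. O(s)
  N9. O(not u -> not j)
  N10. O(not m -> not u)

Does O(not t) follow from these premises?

Yes

Premise 4 gives O(a).
The contrapositive of premise 1 (O(not g -> not a)) is O(a -> g), and O(a) is already established, so O(g).
The contrapositive of premise 3 (O(not j -> not g)) is O(g -> j), and O(g) is already established, so O(j).
Premise 9 is O(not u -> not j); contrapositively O(j -> u). Since O(j) holds, K gives O(u).
Premise 10 is O(not m -> not u); contrapositively O(u -> m). Since O(u) holds, K gives O(m).
Premise 2 is O(t -> not m); contrapositively O(m -> not t). Since O(m) holds, K gives O(not t).
Premises 5, 6, 7, 8 do not contribute to this derivation.
So O(not t) follows.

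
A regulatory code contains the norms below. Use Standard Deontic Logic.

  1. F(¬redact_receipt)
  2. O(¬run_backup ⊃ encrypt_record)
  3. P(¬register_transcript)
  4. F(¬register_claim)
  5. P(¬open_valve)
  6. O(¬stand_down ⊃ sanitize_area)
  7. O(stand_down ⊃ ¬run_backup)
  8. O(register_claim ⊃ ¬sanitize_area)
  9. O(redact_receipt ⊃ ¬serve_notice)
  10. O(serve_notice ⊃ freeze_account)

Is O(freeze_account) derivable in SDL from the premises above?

No

Premise 10 is O(serve_notice ⊃ freeze_account), but O(serve_notice) is not derivable from the premises, so it does not yield O(freeze_account).
No other premise forces O(freeze_account). An ideal world satisfying every premise can still have freeze_account false, so O(freeze_account) is not derivable.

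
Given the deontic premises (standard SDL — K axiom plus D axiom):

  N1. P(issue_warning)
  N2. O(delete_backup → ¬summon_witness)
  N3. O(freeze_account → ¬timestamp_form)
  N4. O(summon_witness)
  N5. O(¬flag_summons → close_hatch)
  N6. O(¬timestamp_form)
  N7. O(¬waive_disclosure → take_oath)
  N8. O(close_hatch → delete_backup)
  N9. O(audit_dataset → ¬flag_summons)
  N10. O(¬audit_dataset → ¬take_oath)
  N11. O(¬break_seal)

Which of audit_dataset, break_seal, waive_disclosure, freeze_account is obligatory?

Premise 4 gives O(summon_witness).
Premise 2 is O(delete_backup → ¬summon_witness); contrapositively O(summon_witness → ¬delete_backup). Since O(summon_witness) holds, K gives O(¬delete_backup).
Premise 8, O(close_hatch → delete_backup), contraposes to O(¬delete_backup → ¬close_hatch); with O(¬delete_backup) we get O(¬close_hatch).
Premise 5 is O(¬flag_summons → close_hatch); contrapositively O(¬close_hatch → flag_summons). Since O(¬close_hatch) holds, K gives O(flag_summons).
Premise 9 is O(audit_dataset → ¬flag_summons); contrapositively O(flag_summons → ¬audit_dataset). Since O(flag_summons) holds, K gives O(¬audit_dataset).
Applying K to premise 10 (O(¬audit_dataset → ¬take_oath)) and O(¬audit_dataset) yields O(¬take_oath).
Premise 7 is O(¬waive_disclosure → take_oath); contrapositively O(¬take_oath → waive_disclosure). Since O(¬take_oath) holds, K gives O(waive_disclosure).
So O(waive_disclosure) holds — waive_disclosure is obligatory. None of the other listed options is made obligatory by any chain of premises.

waive_disclosure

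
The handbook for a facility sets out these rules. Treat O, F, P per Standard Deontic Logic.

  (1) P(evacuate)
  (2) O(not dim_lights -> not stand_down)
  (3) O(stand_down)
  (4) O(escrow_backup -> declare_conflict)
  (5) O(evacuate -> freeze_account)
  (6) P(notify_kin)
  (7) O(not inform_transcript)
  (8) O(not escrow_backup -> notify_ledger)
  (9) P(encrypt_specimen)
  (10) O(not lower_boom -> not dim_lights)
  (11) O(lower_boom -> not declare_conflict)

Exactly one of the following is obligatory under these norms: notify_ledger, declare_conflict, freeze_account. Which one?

Premise 3 states O(stand_down) outright.
Premise 2, O(not dim_lights -> not stand_down), contraposes to O(stand_down -> dim_lights); with O(stand_down) we get O(dim_lights).
Premise 10, O(not lower_boom -> not dim_lights), contraposes to O(dim_lights -> lower_boom); with O(dim_lights) we get O(lower_boom).
Premise 11 is O(lower_boom -> not declare_conflict); since O(lower_boom), deontic closure gives O(not declare_conflict).
Premise 4 is O(escrow_backup -> declare_conflict); contrapositively O(not declare_conflict -> not escrow_backup). Since O(not declare_conflict) holds, K gives O(not escrow_backup).
Applying K to premise 8 (O(not escrow_backup -> notify_ledger)) and O(not escrow_backup) yields O(notify_ledger).
So O(notify_ledger) holds — notify_ledger is obligatory. None of the other listed options is made obligatory by any chain of premises.

notify_ledger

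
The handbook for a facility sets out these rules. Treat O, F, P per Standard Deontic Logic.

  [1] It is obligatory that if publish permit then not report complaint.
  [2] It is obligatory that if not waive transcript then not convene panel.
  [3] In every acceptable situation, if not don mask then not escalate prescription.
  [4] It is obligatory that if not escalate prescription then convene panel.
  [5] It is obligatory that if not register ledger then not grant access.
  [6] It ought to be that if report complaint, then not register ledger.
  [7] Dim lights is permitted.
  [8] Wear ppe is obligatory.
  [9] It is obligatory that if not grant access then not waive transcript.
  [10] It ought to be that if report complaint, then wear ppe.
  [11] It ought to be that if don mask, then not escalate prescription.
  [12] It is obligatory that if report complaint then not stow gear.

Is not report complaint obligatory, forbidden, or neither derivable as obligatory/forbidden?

By case analysis on don_mask: premise 11 gives O(don_mask → ¬escalate_prescription) and premise 3 gives O(¬don_mask → ¬escalate_prescription), so O(¬escalate_prescription) either way.
Premise 4 is O(¬escalate_prescription → convene_panel); since O(¬escalate_prescription), deontic closure gives O(convene_panel).
The contrapositive of premise 2 (O(¬waive_transcript → ¬convene_panel)) is O(convene_panel → waive_transcript), and O(convene_panel) is already established, so O(waive_transcript).
Premise 9, O(¬grant_access → ¬waive_transcript), contraposes to O(waive_transcript → grant_access); with O(waive_transcript) we get O(grant_access).
Premise 5 is O(¬register_ledger → ¬grant_access); contrapositively O(grant_access → register_ledger). Since O(grant_access) holds, K gives O(register_ledger).
Premise 6 is O(report_complaint → ¬register_ledger); contrapositively O(register_ledger → ¬report_complaint). Since O(register_ledger) holds, K gives O(¬report_complaint).
Premises 1, 7, 8, 10, 12 do not contribute to this derivation.
Hence ¬report_complaint is obligatory.

Obligatory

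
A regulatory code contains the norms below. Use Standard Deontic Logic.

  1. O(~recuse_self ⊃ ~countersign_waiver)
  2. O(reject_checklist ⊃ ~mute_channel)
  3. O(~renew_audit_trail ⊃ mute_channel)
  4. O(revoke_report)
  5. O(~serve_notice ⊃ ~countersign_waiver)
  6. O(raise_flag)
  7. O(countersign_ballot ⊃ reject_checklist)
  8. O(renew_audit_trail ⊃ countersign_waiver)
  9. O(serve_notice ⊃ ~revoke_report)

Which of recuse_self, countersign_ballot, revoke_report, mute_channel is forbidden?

countersign_ballot

From premise 4 we have O(revoke_report).
Premise 9 is O(serve_notice ⊃ ~revoke_report); contrapositively O(revoke_report ⊃ ~serve_notice). Since O(revoke_report) holds, K gives O(~serve_notice).
With premise 5, O(~serve_notice ⊃ ~countersign_waiver), the K-axiom yields O(~countersign_waiver).
Premise 8, O(renew_audit_trail ⊃ countersign_waiver), contraposes to O(~countersign_waiver ⊃ ~renew_audit_trail); with O(~countersign_waiver) we get O(~renew_audit_trail).
Applying K to premise 3 (O(~renew_audit_trail ⊃ mute_channel)) and O(~renew_audit_trail) yields O(mute_channel).
The contrapositive of premise 2 (O(reject_checklist ⊃ ~mute_channel)) is O(mute_channel ⊃ ~reject_checklist), and O(mute_channel) is already established, so O(~reject_checklist).
Premise 7 is O(countersign_ballot ⊃ reject_checklist); contrapositively O(~reject_checklist ⊃ ~countersign_ballot). Since O(~reject_checklist) holds, K gives O(~countersign_ballot).
So O(~countersign_ballot) holds, i.e. countersign_ballot is forbidden. None of the other listed options is forbidden under the premises.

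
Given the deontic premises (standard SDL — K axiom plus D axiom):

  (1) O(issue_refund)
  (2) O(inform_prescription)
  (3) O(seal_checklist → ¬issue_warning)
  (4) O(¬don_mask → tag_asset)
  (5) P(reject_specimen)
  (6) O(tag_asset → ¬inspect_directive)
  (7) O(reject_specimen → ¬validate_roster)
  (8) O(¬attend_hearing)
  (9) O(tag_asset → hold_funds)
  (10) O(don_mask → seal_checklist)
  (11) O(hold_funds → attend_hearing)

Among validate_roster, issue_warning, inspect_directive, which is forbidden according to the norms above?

Premise 8 states O(¬attend_hearing) outright.
Premise 11 is O(hold_funds → attend_hearing); contrapositively O(¬attend_hearing → ¬hold_funds). Since O(¬attend_hearing) holds, K gives O(¬hold_funds).
The contrapositive of premise 9 (O(tag_asset → hold_funds)) is O(¬hold_funds → ¬tag_asset), and O(¬hold_funds) is already established, so O(¬tag_asset).
The contrapositive of premise 4 (O(¬don_mask → tag_asset)) is O(¬tag_asset → don_mask), and O(¬tag_asset) is already established, so O(don_mask).
Applying K to premise 10 (O(don_mask → seal_checklist)) and O(don_mask) yields O(seal_checklist).
From O(seal_checklist) and premise 3, O(seal_checklist → ¬issue_warning), we obtain O(¬issue_warning).
So O(¬issue_warning) holds, i.e. issue_warning is forbidden. None of the other listed options is forbidden under the premises.

issue_warning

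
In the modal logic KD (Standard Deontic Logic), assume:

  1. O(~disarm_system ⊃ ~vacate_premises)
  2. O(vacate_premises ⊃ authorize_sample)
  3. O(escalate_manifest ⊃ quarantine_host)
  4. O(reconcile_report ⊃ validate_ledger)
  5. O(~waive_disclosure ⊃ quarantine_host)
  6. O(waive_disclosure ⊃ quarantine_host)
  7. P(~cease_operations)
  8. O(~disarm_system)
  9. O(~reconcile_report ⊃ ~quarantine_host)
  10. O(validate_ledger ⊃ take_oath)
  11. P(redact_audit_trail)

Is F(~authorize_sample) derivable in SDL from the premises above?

No

Premise 2 is O(vacate_premises ⊃ authorize_sample), but O(vacate_premises) is not derivable from the premises, so it does not yield O(authorize_sample).
No other premise forces O(authorize_sample). An ideal world satisfying every premise can still have ~authorize_sample true, so F(~authorize_sample) is not derivable.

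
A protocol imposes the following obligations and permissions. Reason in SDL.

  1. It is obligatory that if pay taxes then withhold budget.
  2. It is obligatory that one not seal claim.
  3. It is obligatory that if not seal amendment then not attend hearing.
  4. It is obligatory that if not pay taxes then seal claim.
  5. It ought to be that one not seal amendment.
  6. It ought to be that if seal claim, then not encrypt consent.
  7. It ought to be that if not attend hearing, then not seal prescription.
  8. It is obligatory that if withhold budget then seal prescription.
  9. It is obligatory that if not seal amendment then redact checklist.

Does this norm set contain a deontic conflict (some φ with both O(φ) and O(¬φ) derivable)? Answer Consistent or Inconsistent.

Inconsistent

Premise 2 gives O(¬seal_claim).
Premise 4, O(¬pay_taxes → seal_claim), contraposes to O(¬seal_claim → pay_taxes); with O(¬seal_claim) we get O(pay_taxes).
Premise 1 is O(pay_taxes → withhold_budget); since O(pay_taxes), deontic closure gives O(withhold_budget).
From O(withhold_budget) and premise 8, O(withhold_budget → seal_prescription), we obtain O(seal_prescription).
Premise 7, O(¬attend_hearing → ¬seal_prescription), contraposes to O(seal_prescription → attend_hearing); with O(seal_prescription) we get O(attend_hearing).
Premise 3, O(¬seal_amendment → ¬attend_hearing), contraposes to O(attend_hearing → seal_amendment); with O(attend_hearing) we get O(seal_amendment).
However, premise 5 gives O(¬seal_amendment).
We now have both O(seal_amendment) and O(¬seal_amendment) — seal_amendment is simultaneously obligatory and forbidden, violating the D-axiom.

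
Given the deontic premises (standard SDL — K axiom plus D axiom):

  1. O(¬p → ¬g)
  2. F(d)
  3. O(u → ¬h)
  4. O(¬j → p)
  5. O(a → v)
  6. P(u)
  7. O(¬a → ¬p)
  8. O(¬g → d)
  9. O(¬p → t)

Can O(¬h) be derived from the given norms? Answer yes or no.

No

Premise 3 is O(u → ¬h), but O(u) is not derivable from the premises (the permission P(u) asserts only ¬O(¬u), not O(u)), so it does not yield O(¬h).
No other premise forces O(¬h). An ideal world satisfying every premise can still have ¬h false, so O(¬h) is not derivable.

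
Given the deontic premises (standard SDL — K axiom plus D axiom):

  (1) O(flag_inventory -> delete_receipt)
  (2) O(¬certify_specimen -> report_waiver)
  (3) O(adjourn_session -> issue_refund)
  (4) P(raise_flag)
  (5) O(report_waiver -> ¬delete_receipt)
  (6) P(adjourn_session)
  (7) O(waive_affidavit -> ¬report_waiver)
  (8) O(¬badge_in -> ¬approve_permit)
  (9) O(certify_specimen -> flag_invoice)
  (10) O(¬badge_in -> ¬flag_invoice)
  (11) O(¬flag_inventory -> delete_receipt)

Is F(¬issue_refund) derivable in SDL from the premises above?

No

Premise 3 is O(adjourn_session -> issue_refund), but O(adjourn_session) is not derivable from the premises (the permission P(adjourn_session) asserts only ¬O(¬adjourn_session), not O(adjourn_session)), so it does not yield O(issue_refund).
No other premise forces O(issue_refund). An ideal world satisfying every premise can still have ¬issue_refund true, so F(¬issue_refund) is not derivable.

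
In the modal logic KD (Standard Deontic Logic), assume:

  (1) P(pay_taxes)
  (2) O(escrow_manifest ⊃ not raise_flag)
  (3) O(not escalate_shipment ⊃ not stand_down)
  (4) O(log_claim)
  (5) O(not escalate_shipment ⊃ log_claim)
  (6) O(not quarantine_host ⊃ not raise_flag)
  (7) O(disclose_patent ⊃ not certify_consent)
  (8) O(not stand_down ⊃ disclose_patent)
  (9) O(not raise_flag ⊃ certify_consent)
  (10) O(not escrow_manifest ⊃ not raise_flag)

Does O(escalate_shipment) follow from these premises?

Premises 2 and 10 cover both cases: O(escrow_manifest ⊃ not raise_flag) and O(not escrow_manifest ⊃ not raise_flag). Since escrow_manifest ∨ not escrow_manifest is a tautology, O(not raise_flag) follows.
With premise 9, O(not raise_flag ⊃ certify_consent), the K-axiom yields O(certify_consent).
Premise 7, O(disclose_patent ⊃ not certify_consent), contraposes to O(certify_consent ⊃ not disclose_patent); with O(certify_consent) we get O(not disclose_patent).
Premise 8, O(not stand_down ⊃ disclose_patent), contraposes to O(not disclose_patent ⊃ stand_down); with O(not disclose_patent) we get O(stand_down).
Premise 3 is O(not escalate_shipment ⊃ not stand_down); contrapositively O(stand_down ⊃ escalate_shipment). Since O(stand_down) holds, K gives O(escalate_shipment).
Premises 1, 4, 5, 6 do not contribute to this derivation.
So O(escalate_shipment) follows.

Yes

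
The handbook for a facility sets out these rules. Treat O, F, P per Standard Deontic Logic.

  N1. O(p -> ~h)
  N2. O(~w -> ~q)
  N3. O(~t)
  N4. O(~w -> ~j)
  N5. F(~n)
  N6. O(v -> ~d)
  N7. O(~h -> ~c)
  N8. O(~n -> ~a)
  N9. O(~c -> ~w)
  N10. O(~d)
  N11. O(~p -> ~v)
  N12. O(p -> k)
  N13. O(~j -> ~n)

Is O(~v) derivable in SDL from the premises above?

Premise 5 is F(~n), i.e. O(n).
Premise 13, O(~j -> ~n), contraposes to O(n -> j); with O(n) we get O(j).
The contrapositive of premise 4 (O(~w -> ~j)) is O(j -> w), and O(j) is already established, so O(w).
The contrapositive of premise 9 (O(~c -> ~w)) is O(w -> c), and O(w) is already established, so O(c).
The contrapositive of premise 7 (O(~h -> ~c)) is O(c -> h), and O(c) is already established, so O(h).
The contrapositive of premise 1 (O(p -> ~h)) is O(h -> ~p), and O(h) is already established, so O(~p).
Applying K to premise 11 (O(~p -> ~v)) and O(~p) yields O(~v).
Premises 2, 3, 6, 8, 10, 12 do not contribute to this derivation.
So O(~v) follows.

Yes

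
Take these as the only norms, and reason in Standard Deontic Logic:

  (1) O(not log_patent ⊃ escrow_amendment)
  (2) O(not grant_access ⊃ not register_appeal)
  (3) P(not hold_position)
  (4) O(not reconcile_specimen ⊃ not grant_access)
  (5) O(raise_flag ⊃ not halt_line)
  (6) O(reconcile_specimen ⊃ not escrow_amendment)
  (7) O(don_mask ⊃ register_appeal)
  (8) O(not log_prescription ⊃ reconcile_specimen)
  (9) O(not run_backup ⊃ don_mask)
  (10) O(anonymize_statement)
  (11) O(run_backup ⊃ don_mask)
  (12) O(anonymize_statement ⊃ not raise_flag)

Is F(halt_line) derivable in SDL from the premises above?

Premise 5 is O(raise_flag ⊃ not halt_line), but O(raise_flag) is not derivable from the premises, so it does not yield O(not halt_line).
No other premise forces O(not halt_line). An ideal world satisfying every premise can still have halt_line true, so F(halt_line) is not derivable.

No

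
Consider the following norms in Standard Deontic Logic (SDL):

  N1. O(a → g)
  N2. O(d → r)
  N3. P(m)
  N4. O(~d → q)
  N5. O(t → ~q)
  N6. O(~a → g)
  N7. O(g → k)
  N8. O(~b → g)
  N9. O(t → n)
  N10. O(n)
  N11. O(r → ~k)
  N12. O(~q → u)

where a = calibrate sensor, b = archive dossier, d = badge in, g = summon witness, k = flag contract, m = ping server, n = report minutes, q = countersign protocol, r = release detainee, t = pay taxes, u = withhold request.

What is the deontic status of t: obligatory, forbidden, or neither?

Forbidden

Premises 6 and 1 are O(~a → g) and O(a → g); every ideal world satisfies ~a or a, so in either case g holds — hence O(g).
With premise 7, O(g → k), the K-axiom yields O(k).
Premise 11, O(r → ~k), contraposes to O(k → ~r); with O(k) we get O(~r).
Premise 2 is O(d → r); contrapositively O(~r → ~d). Since O(~r) holds, K gives O(~d).
Premise 4 is O(~d → q); since O(~d), deontic closure gives O(q).
Premise 5 is O(t → ~q); contrapositively O(q → ~t). Since O(q) holds, K gives O(~t).
Premises 3, 8, 9, 10, 12 do not contribute to this derivation.
Thus O(~t), which is F(t): t is forbidden.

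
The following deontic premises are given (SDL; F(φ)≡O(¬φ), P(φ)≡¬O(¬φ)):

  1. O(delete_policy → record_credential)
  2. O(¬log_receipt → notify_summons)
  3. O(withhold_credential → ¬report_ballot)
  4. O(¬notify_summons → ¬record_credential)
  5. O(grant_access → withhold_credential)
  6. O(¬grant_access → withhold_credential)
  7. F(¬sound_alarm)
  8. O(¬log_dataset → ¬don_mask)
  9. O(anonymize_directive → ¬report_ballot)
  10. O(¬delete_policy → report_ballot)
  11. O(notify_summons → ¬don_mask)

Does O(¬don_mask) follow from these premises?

Premises 6 and 5 cover both cases: O(¬grant_access → withhold_credential) and O(grant_access → withhold_credential). Since ¬grant_access ∨ grant_access is a tautology, O(withhold_credential) follows.
Premise 3 is O(withhold_credential → ¬report_ballot); since O(withhold_credential), deontic closure gives O(¬report_ballot).
Premise 10 is O(¬delete_policy → report_ballot); contrapositively O(¬report_ballot → delete_policy). Since O(¬report_ballot) holds, K gives O(delete_policy).
With premise 1, O(delete_policy → record_credential), the K-axiom yields O(record_credential).
The contrapositive of premise 4 (O(¬notify_summons → ¬record_credential)) is O(record_credential → notify_summons), and O(record_credential) is already established, so O(notify_summons).
Premise 11 is O(notify_summons → ¬don_mask); since O(notify_summons), deontic closure gives O(¬don_mask).
Premises 2, 7, 8, 9 do not contribute to this derivation.
So O(¬don_mask) follows.

Yes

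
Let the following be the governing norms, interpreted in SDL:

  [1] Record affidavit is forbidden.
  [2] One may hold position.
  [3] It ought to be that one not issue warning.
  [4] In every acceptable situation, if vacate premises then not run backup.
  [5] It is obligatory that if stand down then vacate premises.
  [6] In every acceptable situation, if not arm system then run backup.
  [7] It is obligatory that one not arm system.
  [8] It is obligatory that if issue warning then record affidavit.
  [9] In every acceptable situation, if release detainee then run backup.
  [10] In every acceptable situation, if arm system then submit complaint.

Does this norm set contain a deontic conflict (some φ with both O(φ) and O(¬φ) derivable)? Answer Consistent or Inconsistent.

Premise 8 is O(issue_warning → record_affidavit), but O(issue_warning) is not derivable from the premises, so it does not yield O(record_affidavit).
So O(record_affidavit) is not derivable, and the apparent clash with O(¬record_affidavit) does not arise.
A world satisfying every obligation exists (e.g. arm_system=false, hold_position=false, issue_warning=false, record_affidavit=false, release_detainee=false, run_backup=true, stand_down=false, submit_complaint=false, vacate_premises=false); no atom is both obligatory and forbidden, so the set is consistent.

Consistent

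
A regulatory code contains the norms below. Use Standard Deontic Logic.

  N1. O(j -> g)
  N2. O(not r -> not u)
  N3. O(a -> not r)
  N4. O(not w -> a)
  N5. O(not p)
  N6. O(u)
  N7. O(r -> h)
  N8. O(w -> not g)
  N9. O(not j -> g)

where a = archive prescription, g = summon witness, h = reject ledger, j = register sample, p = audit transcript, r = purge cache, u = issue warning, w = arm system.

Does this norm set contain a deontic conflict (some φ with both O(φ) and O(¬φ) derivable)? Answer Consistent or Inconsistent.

Premises 1 and 9 cover both cases: O(j -> g) and O(not j -> g). Since j ∨ not j is a tautology, O(g) follows.
Premise 8, O(w -> not g), contraposes to O(g -> not w); with O(g) we get O(not w).
From O(not w) and premise 4, O(not w -> a), we obtain O(a).
With premise 3, O(a -> not r), the K-axiom yields O(not r).
With premise 2, O(not r -> not u), the K-axiom yields O(not u).
However, premise 6 gives O(u).
We now have both O(not u) and O(u) — u is simultaneously obligatory and forbidden, violating the D-axiom.

Inconsistent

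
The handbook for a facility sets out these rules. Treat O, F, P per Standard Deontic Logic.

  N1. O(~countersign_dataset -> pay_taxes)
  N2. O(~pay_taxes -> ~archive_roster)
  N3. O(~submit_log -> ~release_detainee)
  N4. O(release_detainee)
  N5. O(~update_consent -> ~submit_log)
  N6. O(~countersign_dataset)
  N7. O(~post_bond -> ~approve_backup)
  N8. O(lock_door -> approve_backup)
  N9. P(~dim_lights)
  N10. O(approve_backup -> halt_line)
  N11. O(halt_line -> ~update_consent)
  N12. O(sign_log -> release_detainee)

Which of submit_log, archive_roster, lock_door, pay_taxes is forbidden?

lock_door

Premise 4 gives O(release_detainee).
The contrapositive of premise 3 (O(~submit_log -> ~release_detainee)) is O(release_detainee -> submit_log), and O(release_detainee) is already established, so O(submit_log).
Premise 5, O(~update_consent -> ~submit_log), contraposes to O(submit_log -> update_consent); with O(submit_log) we get O(update_consent).
Premise 11, O(halt_line -> ~update_consent), contraposes to O(update_consent -> ~halt_line); with O(update_consent) we get O(~halt_line).
Premise 10 is O(approve_backup -> halt_line); contrapositively O(~halt_line -> ~approve_backup). Since O(~halt_line) holds, K gives O(~approve_backup).
Premise 8 is O(lock_door -> approve_backup); contrapositively O(~approve_backup -> ~lock_door). Since O(~approve_backup) holds, K gives O(~lock_door).
So O(~lock_door) holds, i.e. lock_door is forbidden. None of the other listed options is forbidden under the premises.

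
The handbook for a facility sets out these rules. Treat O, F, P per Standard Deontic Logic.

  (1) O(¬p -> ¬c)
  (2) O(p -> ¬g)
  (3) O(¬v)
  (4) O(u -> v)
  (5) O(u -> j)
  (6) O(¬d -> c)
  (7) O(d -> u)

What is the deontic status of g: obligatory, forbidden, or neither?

Premise 3 states O(¬v) outright.
Premise 4, O(u -> v), contraposes to O(¬v -> ¬u); with O(¬v) we get O(¬u).
Premise 7 is O(d -> u); contrapositively O(¬u -> ¬d). Since O(¬u) holds, K gives O(¬d).
From O(¬d) and premise 6, O(¬d -> c), we obtain O(c).
Premise 1, O(¬p -> ¬c), contraposes to O(c -> p); with O(c) we get O(p).
With premise 2, O(p -> ¬g), the K-axiom yields O(¬g).
Premise 5 does not contribute to this derivation.
Thus O(¬g), which is F(g): g is forbidden.

Forbidden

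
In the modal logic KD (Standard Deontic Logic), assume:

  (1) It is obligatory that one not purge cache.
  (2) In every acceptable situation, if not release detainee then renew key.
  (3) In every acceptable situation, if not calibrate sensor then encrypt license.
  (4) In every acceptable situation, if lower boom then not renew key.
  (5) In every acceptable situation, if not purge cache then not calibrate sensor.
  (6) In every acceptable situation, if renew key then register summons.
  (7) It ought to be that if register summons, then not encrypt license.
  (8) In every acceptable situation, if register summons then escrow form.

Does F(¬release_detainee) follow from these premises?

Yes

Premise 1 gives O(¬purge_cache).
Applying K to premise 5 (O(¬purge_cache → ¬calibrate_sensor)) and O(¬purge_cache) yields O(¬calibrate_sensor).
Premise 3 is O(¬calibrate_sensor → encrypt_license); since O(¬calibrate_sensor), deontic closure gives O(encrypt_license).
Premise 7, O(register_summons → ¬encrypt_license), contraposes to O(encrypt_license → ¬register_summons); with O(encrypt_license) we get O(¬register_summons).
Premise 6 is O(renew_key → register_summons); contrapositively O(¬register_summons → ¬renew_key). Since O(¬register_summons) holds, K gives O(¬renew_key).
Premise 2, O(¬release_detainee → renew_key), contraposes to O(¬renew_key → release_detainee); with O(¬renew_key) we get O(release_detainee).
Premises 4, 8 do not contribute to this derivation.
So O(release_detainee) holds, i.e. F(¬release_detainee). The claim follows.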